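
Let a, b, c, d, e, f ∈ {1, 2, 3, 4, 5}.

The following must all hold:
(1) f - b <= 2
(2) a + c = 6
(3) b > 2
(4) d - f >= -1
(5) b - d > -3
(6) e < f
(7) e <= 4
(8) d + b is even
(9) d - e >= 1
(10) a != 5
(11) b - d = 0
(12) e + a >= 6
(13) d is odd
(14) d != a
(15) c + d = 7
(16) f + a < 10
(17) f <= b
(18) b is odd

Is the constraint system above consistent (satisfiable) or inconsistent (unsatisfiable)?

Try a = 4, b = 5, c = 2, d = 5, e = 2, f = 5.
Check constraint 1: f - b = 0; constraint 2: a + c = 6; constraint 4: d - f = 0. The remaining constraints are straightforward to verify.

Satisfiable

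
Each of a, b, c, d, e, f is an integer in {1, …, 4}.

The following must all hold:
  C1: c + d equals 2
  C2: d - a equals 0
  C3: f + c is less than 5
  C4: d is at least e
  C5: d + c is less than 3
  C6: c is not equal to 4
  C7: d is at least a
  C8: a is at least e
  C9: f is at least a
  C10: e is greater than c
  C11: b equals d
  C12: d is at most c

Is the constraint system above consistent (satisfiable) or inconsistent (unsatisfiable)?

Unsatisfiable

Constraints 7, 8, 10, and 12 give c < e, e ≤ a, a ≤ d, d ≤ c. Chaining: c < e ≤ a ≤ d ≤ c, which forces c < c — impossible.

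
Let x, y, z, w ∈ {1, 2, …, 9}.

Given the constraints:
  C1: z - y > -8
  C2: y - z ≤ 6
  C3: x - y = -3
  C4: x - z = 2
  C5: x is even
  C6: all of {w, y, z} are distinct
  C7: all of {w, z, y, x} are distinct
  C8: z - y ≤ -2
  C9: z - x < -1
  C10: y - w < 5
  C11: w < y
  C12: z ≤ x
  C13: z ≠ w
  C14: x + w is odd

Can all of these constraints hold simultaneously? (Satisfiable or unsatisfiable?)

The assignment x = 4, y = 7, z = 2, w = 3 works:
  constraint 1 holds since z - y = -5.
  constraint 2 holds since y - z = 5.
The rest check out directly.

Satisfiable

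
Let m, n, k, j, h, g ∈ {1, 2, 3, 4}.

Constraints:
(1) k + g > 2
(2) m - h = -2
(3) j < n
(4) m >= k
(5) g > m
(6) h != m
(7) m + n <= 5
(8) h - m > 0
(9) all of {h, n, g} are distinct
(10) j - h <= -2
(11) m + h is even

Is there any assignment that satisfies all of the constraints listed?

Setting (m, n, k, j, h, g) = (1, 4, 1, 1, 3, 2) satisfies everything: constraint 1: k + g = 3; constraint 2: m - h = -2, and the others follow.

Satisfiable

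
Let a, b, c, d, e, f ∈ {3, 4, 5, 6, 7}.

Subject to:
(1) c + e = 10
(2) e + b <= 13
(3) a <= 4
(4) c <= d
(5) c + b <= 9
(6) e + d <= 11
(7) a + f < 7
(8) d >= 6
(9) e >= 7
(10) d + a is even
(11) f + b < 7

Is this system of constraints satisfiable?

Unsatisfiable

From constraint 9: e ≥ 7. From constraint 8: d ≥ 6. Hence e + d ≥ 13. But constraint 6 requires e + d ≤ 11, and 11 < 13. Contradiction.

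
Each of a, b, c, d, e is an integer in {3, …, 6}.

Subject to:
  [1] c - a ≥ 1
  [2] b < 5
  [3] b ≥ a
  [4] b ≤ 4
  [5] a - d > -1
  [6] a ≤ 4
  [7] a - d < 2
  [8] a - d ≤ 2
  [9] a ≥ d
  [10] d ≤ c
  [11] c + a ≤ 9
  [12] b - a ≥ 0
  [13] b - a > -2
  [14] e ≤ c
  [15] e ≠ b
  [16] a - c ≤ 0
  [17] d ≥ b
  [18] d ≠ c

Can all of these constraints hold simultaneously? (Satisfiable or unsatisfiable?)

Satisfiable

One satisfying assignment is a = 3, b = 3, c = 5, d = 3, e = 4.
For the less obvious constraints — constraint 1: c - a = 2; constraint 5: a - d = 0; constraint 7: a - d = 0 — and the others hold by inspection.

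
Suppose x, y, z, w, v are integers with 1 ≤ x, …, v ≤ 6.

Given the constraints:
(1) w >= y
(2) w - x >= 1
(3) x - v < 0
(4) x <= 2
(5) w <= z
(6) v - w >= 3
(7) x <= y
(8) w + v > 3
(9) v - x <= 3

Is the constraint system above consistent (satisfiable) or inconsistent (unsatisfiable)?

Constraints 2, 6, and 9 give w − x ≥ 1, x − v ≥ -3, v − w ≥ 3.
Adding all 3 inequalities: the left sides telescope to 0, and the right sides sum to 1 + (-3) + 3 = 1. So 0 ≥ 1, which is false.

Unsatisfiable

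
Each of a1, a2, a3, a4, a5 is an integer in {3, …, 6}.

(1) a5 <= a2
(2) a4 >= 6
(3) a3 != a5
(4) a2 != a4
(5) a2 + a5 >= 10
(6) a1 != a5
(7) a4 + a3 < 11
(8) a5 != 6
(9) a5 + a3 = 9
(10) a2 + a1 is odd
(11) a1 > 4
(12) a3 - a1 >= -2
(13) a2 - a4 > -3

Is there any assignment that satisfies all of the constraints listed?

Satisfiable

The assignment a1 = 6, a2 = 5, a3 = 4, a4 = 6, a5 = 5 works:
  constraint 5 holds since a2 + a5 = 10.
  constraint 7 holds since a4 + a3 = 10.
The rest check out directly.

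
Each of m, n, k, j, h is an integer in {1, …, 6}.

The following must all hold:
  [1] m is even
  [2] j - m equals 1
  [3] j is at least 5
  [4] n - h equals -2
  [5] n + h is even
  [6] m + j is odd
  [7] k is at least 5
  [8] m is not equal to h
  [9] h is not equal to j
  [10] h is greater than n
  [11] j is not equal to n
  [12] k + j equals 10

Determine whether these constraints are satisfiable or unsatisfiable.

Setting (m, n, k, j, h) = (4, 4, 5, 5, 6) satisfies everything: constraint 2: j - m = 1; constraint 4: n - h = -2; constraint 12: k + j = 10, and the others follow.

Satisfiable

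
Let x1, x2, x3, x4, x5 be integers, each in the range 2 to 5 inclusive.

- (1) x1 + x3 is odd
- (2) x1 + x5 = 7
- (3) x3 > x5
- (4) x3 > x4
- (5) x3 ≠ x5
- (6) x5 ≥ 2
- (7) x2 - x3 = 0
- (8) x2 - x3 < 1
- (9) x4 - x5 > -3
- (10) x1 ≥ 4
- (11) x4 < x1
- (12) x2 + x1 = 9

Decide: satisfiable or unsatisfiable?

The assignment x1 = 4, x2 = 5, x3 = 5, x4 = 2, x5 = 3 works:
  constraint 2 holds since x1 + x5 = 7.
  constraint 7 holds since x2 - x3 = 0.
The rest check out directly.

Satisfiable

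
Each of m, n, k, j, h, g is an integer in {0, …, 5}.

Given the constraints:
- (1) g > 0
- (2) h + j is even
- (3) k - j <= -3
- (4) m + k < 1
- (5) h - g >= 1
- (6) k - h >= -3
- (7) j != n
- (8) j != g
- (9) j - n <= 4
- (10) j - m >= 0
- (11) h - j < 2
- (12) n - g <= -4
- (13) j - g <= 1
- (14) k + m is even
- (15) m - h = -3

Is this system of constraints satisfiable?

Constraints 3, 5, 6, 9, and 12 give g − n ≥ 4, n − j ≥ -4, j − k ≥ 3, k − h ≥ -3, h − g ≥ 1.
Adding all 5 inequalities: the left sides telescope to 0, and the right sides sum to 4 + (-4) + 3 + (-3) + 1 = 1. So 0 ≥ 1, which is false.

Unsatisfiable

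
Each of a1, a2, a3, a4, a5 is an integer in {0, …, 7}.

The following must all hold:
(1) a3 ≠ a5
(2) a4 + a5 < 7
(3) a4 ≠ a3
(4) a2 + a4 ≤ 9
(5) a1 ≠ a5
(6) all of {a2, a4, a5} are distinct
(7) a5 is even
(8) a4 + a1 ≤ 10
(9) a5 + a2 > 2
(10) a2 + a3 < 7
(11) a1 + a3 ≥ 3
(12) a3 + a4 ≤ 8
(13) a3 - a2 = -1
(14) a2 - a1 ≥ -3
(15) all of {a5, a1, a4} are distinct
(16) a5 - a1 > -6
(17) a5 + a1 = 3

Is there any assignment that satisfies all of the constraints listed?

Satisfiable

The assignment a1 = 3, a2 = 3, a3 = 2, a4 = 5, a5 = 0 works:
  constraint 2 holds since a4 + a5 = 5.
  constraint 4 holds since a2 + a4 = 8.
  constraint 8 holds since a4 + a1 = 8.
The rest check out directly.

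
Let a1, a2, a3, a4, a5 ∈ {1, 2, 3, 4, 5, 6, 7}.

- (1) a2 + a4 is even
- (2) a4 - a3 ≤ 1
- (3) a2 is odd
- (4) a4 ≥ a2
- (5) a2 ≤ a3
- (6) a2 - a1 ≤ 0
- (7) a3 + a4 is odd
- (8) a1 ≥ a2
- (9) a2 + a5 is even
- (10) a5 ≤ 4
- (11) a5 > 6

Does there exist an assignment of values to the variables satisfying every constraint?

From constraint 11: a5 ≥ 7. From constraint 10: a5 ≤ 4. But 4 < 7, so no value of a5 works.

Unsatisfiable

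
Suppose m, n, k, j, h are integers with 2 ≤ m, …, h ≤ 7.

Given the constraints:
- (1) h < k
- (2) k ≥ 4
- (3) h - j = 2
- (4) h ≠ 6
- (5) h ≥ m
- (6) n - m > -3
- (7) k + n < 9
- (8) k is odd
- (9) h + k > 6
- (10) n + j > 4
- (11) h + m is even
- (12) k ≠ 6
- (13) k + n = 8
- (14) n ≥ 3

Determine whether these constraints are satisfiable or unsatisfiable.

Satisfiable

The assignment m = 4, n = 3, k = 5, j = 2, h = 4 works:
  constraint 3 holds since h - j = 2.
  constraint 6 holds since n - m = -1.
The rest check out directly.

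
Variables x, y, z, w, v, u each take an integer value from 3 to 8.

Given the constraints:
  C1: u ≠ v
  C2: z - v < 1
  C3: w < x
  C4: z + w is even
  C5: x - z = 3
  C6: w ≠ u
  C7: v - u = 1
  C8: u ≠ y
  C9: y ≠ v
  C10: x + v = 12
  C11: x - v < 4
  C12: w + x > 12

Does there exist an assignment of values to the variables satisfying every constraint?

Take x = 7, y = 8, z = 4, w = 6, v = 5, u = 4. Then constraint 2: z - v = -1; constraint 5: x - z = 3, and every other listed constraint is also met.

Satisfiable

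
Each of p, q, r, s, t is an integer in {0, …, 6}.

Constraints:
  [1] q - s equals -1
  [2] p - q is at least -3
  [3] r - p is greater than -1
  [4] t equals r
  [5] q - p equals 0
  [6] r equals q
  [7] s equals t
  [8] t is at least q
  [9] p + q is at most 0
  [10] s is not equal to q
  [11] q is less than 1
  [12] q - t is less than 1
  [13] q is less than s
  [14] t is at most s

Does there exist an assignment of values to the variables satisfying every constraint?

From constraints 4, 6, and 7, s = t = r = q, so s = q. But constraint 10 says s ≠ q. Contradiction.

Unsatisfiable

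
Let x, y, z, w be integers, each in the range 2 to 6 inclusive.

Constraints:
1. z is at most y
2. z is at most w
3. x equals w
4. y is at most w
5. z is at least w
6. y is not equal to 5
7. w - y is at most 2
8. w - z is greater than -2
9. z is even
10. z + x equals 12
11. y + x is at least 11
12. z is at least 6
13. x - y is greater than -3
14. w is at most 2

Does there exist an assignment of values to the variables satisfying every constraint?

From constraints 1 and 12: y ≥ z and z ≥ 6, so y ≥ 6. From constraints 4 and 14: y ≤ w and w ≤ 2, so y ≤ 2. But 2 < 6, so no value of y works.

Unsatisfiable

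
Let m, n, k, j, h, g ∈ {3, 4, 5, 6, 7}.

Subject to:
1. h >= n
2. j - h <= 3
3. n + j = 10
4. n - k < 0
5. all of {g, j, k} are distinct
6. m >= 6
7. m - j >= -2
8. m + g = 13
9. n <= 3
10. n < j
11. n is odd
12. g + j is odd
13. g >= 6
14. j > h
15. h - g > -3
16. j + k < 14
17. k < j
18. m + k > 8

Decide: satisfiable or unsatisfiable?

Satisfiable

Take m = 7, n = 3, k = 4, j = 7, h = 5, g = 6. Then constraint 2: j - h = 2; constraint 3: n + j = 10; constraint 4: n - k = -1, and every other listed constraint is also met.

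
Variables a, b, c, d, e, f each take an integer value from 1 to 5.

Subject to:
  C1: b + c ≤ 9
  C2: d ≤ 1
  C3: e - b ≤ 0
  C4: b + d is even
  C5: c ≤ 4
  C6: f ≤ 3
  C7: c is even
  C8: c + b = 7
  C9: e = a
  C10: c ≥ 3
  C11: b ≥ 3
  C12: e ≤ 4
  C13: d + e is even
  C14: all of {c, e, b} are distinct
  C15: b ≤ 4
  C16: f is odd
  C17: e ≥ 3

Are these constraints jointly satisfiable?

Unsatisfiable

Constraints 5, 10, 11, 12, 15, and 17 confine each of c, e, b to the 2 values {3, 4}.
Constraint 14 requires all 3 of them to be distinct, but only 2 values are available — impossible by the pigeonhole principle.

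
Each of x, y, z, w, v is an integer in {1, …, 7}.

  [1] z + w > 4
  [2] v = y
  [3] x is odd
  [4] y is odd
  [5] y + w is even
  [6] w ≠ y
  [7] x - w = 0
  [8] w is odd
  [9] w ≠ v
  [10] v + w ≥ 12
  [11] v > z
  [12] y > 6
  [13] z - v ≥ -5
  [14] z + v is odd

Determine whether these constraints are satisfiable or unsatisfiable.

Satisfiable

Setting (x, y, z, w, v) = (5, 7, 2, 5, 7) satisfies everything: constraint 1: z + w = 7; constraint 7: x - w = 0, and the others follow.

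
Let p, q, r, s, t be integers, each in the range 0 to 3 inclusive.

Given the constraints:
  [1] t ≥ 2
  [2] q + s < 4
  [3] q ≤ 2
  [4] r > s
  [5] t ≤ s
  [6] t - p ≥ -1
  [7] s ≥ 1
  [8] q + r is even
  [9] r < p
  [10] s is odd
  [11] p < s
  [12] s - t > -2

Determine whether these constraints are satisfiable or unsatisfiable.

Unsatisfiable

Constraints 4, 9, and 11 give p < s, s < r, r < p. Chaining: p < s < r < p, which forces p < p — impossible.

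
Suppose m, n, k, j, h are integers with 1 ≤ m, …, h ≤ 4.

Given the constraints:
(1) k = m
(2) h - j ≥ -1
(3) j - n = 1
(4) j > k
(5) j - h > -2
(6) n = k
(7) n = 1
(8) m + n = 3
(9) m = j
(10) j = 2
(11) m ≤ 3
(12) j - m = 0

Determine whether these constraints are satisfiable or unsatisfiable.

Constraint 7 fixes n = 1 and constraint 10 fixes j = 2. Constraints 1, 6, and 9 give n = k = m = j, so n = j. But 1 ≠ 2 — contradiction.

Unsatisfiable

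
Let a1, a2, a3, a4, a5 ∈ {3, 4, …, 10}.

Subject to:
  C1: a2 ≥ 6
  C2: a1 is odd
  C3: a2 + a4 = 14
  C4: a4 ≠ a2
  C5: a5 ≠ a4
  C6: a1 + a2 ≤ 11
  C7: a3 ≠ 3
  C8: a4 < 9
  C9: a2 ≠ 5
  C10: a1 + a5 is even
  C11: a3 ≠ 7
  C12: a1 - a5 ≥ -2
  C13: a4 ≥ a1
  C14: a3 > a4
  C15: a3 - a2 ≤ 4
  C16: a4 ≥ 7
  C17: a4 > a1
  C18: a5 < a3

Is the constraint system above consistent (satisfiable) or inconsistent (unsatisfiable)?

Satisfiable

The assignment a1 = 5, a2 = 6, a3 = 10, a4 = 8, a5 = 7 works:
  constraint 3 holds since a2 + a4 = 14.
  constraint 6 holds since a1 + a2 = 11.
  constraint 12 holds since a1 - a5 = -2.
The rest check out directly.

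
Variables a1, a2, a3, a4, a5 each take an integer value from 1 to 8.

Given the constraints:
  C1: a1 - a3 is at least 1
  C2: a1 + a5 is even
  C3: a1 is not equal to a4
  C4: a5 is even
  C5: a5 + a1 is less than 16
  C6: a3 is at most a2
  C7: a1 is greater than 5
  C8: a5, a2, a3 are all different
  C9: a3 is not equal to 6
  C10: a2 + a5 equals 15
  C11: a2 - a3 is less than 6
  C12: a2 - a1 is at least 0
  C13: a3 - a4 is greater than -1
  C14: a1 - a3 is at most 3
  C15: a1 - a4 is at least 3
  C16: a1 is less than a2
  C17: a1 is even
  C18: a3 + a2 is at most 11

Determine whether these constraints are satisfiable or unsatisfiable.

Satisfiable

Take a1 = 6, a2 = 7, a3 = 3, a4 = 3, a5 = 8. Then constraint 1: a1 - a3 = 3; constraint 5: a5 + a1 = 14; constraint 10: a2 + a5 = 15, and every other listed constraint is also met.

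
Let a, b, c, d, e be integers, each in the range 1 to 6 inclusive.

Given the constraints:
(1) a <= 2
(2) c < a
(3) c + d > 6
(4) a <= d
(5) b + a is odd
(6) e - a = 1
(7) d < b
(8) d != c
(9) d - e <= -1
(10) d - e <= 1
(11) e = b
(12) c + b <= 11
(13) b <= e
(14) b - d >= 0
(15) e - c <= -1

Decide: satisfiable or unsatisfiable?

Unsatisfiable

Constraints 2, 4, 7, 13, and 15 give c < a, a ≤ d, d < b, b ≤ e, e < c. Chaining: c < a ≤ d < b ≤ e < c, which forces c < c — impossible.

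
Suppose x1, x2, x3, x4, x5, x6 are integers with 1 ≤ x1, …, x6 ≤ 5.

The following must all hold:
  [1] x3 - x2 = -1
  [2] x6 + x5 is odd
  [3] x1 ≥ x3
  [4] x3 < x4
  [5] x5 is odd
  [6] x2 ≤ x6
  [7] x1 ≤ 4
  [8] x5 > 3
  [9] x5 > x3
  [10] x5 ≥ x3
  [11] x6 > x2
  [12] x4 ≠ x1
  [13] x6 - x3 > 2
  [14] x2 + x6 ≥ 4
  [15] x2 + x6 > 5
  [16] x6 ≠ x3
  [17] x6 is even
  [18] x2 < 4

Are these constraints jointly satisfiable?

The assignment x1 = 1, x2 = 2, x3 = 1, x4 = 3, x5 = 5, x6 = 4 works:
  constraint 1 holds since x3 - x2 = -1.
  constraint 13 holds since x6 - x3 = 3.
  constraint 14 holds since x2 + x6 = 6.
The rest check out directly.

Satisfiable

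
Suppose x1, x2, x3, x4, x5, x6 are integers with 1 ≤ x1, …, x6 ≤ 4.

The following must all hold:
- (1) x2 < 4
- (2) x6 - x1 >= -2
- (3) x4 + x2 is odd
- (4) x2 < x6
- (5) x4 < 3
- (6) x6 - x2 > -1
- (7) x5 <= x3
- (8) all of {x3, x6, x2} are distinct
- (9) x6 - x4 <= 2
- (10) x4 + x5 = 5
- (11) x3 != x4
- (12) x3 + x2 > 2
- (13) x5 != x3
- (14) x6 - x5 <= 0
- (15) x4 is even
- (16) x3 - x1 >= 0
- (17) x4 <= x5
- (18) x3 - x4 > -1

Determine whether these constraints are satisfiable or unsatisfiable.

Satisfiable

The assignment x1 = 3, x2 = 1, x3 = 4, x4 = 2, x5 = 3, x6 = 3 works:
  constraint 2 holds since x6 - x1 = 0.
  constraint 6 holds since x6 - x2 = 2.
The rest check out directly.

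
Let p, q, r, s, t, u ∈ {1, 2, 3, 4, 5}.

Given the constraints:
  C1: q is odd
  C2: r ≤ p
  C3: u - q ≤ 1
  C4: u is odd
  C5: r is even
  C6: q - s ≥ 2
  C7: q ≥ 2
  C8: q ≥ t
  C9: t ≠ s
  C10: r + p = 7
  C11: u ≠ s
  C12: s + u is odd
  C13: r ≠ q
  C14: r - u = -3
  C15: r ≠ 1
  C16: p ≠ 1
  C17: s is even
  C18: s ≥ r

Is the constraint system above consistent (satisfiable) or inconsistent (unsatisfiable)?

Satisfiable

The assignment p = 5, q = 5, r = 2, s = 2, t = 5, u = 5 works:
  constraint 3 holds since u - q = 0.
  constraint 6 holds since q - s = 3.
The rest check out directly.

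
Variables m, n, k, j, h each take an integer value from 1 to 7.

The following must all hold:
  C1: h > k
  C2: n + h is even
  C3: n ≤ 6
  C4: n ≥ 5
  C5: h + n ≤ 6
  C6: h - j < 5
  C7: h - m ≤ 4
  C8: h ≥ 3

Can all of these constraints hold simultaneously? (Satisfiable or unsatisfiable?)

From constraint 8: h ≥ 3. From constraint 4: n ≥ 5. Hence h + n ≥ 8. But constraint 5 requires h + n ≤ 6, and 6 < 8. Contradiction.

Unsatisfiable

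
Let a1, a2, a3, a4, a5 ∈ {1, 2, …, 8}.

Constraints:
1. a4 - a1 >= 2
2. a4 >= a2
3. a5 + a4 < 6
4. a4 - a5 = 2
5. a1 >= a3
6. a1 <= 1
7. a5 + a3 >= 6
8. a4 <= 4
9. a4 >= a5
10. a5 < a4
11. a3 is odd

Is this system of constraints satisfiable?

From constraints 8 and 9: a5 ≤ a4 ≤ 4. From constraints 5 and 6: a3 ≤ a1 ≤ 1. Hence a5 + a3 ≤ 5. But constraint 7 requires a5 + a3 ≥ 6, and 6 > 5. Contradiction.

Unsatisfiable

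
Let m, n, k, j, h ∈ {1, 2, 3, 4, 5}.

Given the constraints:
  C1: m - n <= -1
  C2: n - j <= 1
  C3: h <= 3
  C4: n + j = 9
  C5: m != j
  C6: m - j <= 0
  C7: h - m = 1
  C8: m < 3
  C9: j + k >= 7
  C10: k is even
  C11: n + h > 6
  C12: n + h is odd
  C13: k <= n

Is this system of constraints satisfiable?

One satisfying assignment is m = 2, n = 4, k = 4, j = 5, h = 3.
For the less obvious constraints — constraint 1: m - n = -2; constraint 2: n - j = -1; constraint 4: n + j = 9 — and the others hold by inspection.

Satisfiable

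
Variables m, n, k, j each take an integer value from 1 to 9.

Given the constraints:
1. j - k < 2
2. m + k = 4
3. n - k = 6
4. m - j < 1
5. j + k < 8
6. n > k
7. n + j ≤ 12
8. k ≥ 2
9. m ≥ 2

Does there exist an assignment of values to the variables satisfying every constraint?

Setting (m, n, k, j) = (2, 8, 2, 3) satisfies everything: constraint 1: j - k = 1; constraint 2: m + k = 4; constraint 3: n - k = 6, and the others follow.

Satisfiable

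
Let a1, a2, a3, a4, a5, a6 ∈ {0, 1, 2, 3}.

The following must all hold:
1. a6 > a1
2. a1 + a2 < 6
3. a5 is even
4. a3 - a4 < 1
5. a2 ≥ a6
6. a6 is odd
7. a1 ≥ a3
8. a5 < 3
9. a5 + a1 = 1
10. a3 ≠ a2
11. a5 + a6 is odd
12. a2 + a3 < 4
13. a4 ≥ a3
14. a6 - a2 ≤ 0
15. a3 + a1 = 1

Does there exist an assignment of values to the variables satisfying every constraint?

One satisfying assignment is a1 = 1, a2 = 3, a3 = 0, a4 = 1, a5 = 0, a6 = 3.
For the less obvious constraints — constraint 2: a1 + a2 = 4; constraint 4: a3 - a4 = -1; constraint 9: a5 + a1 = 1 — and the others hold by inspection.

Satisfiable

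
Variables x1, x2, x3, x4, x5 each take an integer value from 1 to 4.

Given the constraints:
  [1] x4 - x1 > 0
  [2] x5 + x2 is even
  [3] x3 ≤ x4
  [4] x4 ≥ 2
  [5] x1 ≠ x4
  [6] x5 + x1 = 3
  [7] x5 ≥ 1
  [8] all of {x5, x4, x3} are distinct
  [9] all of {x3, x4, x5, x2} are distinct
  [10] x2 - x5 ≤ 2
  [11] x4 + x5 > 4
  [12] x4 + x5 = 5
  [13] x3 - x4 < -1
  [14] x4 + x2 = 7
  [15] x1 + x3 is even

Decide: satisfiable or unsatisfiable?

The assignment x1 = 1, x2 = 4, x3 = 1, x4 = 3, x5 = 2 works:
  constraint 1 holds since x4 - x1 = 2.
  constraint 6 holds since x5 + x1 = 3.
  constraint 10 holds since x2 - x5 = 2.
The rest check out directly.

Satisfiable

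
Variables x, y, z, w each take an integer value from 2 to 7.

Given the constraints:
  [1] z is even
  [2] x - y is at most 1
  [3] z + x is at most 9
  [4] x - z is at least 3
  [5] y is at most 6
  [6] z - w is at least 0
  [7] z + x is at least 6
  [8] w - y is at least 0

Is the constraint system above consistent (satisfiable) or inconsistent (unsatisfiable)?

Unsatisfiable

Constraints 2, 4, 6, and 8 give w − y ≥ 0, y − x ≥ -1, x − z ≥ 3, z − w ≥ 0.
Adding all 4 inequalities: the left sides telescope to 0, and the right sides sum to 0 + (-1) + 3 + 0 = 2. So 0 ≥ 2, which is false.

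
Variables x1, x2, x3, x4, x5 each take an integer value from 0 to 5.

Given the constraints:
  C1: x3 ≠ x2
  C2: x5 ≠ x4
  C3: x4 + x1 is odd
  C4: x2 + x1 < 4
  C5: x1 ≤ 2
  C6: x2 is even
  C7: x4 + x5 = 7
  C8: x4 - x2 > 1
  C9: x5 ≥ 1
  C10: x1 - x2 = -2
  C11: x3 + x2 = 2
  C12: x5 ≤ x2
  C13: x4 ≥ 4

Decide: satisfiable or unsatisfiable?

Satisfiable

Setting (x1, x2, x3, x4, x5) = (0, 2, 0, 5, 2) satisfies everything: constraint 4: x2 + x1 = 2; constraint 7: x4 + x5 = 7, and the others follow.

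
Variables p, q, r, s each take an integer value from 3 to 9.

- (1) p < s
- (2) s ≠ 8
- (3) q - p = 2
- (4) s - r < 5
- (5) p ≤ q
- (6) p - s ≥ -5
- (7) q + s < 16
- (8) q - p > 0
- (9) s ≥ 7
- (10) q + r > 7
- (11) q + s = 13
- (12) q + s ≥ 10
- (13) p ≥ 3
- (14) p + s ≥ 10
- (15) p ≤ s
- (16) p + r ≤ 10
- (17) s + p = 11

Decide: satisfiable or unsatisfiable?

Satisfiable

Take p = 4, q = 6, r = 4, s = 7. Then constraint 3: q - p = 2; constraint 4: s - r = 3, and every other listed constraint is also met.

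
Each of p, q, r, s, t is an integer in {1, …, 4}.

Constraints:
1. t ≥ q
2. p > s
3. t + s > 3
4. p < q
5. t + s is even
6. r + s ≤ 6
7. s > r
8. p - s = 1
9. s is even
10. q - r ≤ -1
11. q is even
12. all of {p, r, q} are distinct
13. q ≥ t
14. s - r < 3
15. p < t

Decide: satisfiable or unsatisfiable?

Constraints 2, 7, 10, 13, and 15 give r < s, s < p, p < t, t ≤ q, q < r. Chaining: r < s < p < t ≤ q < r, which forces r < r — impossible.

Unsatisfiable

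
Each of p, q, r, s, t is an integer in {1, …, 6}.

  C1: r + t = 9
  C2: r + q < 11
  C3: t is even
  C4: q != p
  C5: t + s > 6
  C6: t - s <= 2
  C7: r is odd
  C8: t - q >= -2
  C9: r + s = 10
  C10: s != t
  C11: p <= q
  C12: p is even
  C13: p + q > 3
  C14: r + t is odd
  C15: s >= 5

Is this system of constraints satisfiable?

The assignment p = 2, q = 3, r = 5, s = 5, t = 4 works:
  constraint 1 holds since r + t = 9.
  constraint 2 holds since r + q = 8.
The rest check out directly.

Satisfiable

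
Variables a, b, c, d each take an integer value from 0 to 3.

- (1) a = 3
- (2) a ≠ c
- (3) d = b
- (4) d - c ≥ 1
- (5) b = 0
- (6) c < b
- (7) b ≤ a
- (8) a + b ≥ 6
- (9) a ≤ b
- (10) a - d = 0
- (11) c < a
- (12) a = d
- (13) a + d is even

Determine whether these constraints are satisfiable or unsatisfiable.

Constraint 1 fixes a = 3 and constraint 5 fixes b = 0. Constraints 3 and 12 give a = d = b, so a = b. But 3 ≠ 0 — contradiction.

Unsatisfiable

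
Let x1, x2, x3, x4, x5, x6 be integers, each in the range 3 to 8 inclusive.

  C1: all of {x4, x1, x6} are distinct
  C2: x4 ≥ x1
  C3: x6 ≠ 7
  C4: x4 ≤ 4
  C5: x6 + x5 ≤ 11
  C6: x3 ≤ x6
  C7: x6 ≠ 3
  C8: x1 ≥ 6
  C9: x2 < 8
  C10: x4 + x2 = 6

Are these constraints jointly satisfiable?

From constraint 8: x1 ≥ 6. From constraints 2 and 4: x1 ≤ x4 and x4 ≤ 4, so x1 ≤ 4. But 4 < 6, so no value of x1 works.

Unsatisfiable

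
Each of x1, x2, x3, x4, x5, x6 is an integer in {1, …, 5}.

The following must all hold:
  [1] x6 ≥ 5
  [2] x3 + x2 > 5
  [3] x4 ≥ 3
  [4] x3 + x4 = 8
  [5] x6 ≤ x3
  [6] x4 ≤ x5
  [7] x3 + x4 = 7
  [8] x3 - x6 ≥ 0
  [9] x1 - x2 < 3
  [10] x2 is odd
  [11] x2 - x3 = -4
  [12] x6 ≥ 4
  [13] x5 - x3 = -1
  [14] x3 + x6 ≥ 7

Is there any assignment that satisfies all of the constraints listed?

From constraints 1 and 5: x3 ≥ x6 ≥ 5. From constraint 3: x4 ≥ 3. Hence x3 + x4 ≥ 8. But constraint 7 requires x3 + x4 = 7, and 7 < 8. Contradiction.

Unsatisfiable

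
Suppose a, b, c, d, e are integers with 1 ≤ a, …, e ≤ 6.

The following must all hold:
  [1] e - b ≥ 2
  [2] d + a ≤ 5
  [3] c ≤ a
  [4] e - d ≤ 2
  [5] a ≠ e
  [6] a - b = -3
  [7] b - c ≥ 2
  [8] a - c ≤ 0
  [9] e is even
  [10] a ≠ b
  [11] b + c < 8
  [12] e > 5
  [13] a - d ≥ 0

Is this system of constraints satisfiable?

Unsatisfiable

Constraints 1, 4, 7, 8, and 13 give d − e ≥ -2, e − b ≥ 2, b − c ≥ 2, c − a ≥ 0, a − d ≥ 0.
Adding all 5 inequalities: the left sides telescope to 0, and the right sides sum to (-2) + 2 + 2 + 0 + 0 = 2. So 0 ≥ 2, which is false.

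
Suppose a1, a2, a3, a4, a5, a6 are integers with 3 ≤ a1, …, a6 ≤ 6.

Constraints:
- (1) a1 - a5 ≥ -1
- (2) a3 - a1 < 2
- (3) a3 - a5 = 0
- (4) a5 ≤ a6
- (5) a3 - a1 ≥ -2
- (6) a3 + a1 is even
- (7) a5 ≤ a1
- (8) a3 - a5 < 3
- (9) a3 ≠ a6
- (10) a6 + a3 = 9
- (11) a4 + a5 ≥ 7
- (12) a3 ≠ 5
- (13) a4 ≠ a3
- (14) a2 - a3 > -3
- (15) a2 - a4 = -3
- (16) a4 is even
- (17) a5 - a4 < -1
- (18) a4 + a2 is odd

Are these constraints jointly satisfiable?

Satisfiable

Take a1 = 3, a2 = 3, a3 = 3, a4 = 6, a5 = 3, a6 = 6. Then constraint 1: a1 - a5 = 0; constraint 2: a3 - a1 = 0, and every other listed constraint is also met.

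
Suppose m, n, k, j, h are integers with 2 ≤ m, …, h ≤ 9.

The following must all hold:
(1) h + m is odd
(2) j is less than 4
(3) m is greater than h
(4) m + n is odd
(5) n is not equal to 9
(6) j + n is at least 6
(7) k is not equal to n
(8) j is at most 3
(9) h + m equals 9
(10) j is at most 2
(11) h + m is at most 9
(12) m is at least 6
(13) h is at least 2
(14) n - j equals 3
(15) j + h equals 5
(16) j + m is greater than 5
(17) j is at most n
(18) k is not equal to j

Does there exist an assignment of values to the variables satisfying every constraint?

Satisfiable

Try m = 6, n = 5, k = 6, j = 2, h = 3.
Check constraint 6: j + n = 7; constraint 9: h + m = 9; constraint 11: h + m = 9. The remaining constraints are straightforward to verify.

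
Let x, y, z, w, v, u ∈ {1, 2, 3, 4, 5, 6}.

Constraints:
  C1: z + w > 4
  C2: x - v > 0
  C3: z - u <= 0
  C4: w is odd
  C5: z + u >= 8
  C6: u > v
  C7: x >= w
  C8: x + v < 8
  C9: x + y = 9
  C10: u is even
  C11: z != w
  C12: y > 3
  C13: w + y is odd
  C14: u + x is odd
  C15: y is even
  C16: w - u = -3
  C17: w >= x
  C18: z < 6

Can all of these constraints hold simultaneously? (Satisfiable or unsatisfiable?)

One satisfying assignment is x = 3, y = 6, z = 4, w = 3, v = 2, u = 6.
For the less obvious constraints — constraint 1: z + w = 7; constraint 2: x - v = 1 — and the others hold by inspection.

Satisfiable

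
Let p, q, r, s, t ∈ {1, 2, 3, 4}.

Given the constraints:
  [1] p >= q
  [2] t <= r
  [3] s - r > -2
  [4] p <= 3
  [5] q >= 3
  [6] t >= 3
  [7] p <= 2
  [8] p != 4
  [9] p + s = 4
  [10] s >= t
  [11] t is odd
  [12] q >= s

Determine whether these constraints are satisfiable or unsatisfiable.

Unsatisfiable

From constraints 1 and 5: p ≥ q ≥ 3. From constraints 6 and 10: s ≥ t ≥ 3. Hence p + s ≥ 6. But constraint 9 requires p + s = 4, and 4 < 6. Contradiction.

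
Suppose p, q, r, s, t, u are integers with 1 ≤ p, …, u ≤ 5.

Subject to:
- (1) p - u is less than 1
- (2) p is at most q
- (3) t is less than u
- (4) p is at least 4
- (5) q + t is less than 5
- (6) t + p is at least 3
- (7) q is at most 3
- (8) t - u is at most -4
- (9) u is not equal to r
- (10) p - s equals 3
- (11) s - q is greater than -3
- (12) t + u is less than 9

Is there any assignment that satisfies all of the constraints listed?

Unsatisfiable

From constraints 2 and 4: q ≥ p and p ≥ 4, so q ≥ 4. From constraint 7: q ≤ 3. But 3 < 4, so no value of q works.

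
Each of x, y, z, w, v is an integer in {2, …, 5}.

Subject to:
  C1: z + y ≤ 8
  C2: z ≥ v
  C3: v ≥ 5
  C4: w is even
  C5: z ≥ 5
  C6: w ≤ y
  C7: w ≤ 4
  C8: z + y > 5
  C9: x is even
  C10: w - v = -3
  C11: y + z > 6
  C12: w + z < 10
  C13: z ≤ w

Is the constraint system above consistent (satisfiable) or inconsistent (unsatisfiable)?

Unsatisfiable

From constraints 2 and 3: z ≥ v and v ≥ 5, so z ≥ 5. From constraints 7 and 13: z ≤ w and w ≤ 4, so z ≤ 4. But 4 < 5, so no value of z works.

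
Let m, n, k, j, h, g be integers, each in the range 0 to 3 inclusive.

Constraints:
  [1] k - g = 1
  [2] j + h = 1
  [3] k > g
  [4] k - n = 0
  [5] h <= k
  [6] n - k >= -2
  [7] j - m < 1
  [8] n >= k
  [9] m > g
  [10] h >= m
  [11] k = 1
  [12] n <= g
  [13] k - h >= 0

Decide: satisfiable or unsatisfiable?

Constraints 5, 8, 9, 10, and 12 give m ≤ h, h ≤ k, k ≤ n, n ≤ g, g < m. Chaining: m ≤ h ≤ k ≤ n ≤ g < m, which forces m < m — impossible.

Unsatisfiable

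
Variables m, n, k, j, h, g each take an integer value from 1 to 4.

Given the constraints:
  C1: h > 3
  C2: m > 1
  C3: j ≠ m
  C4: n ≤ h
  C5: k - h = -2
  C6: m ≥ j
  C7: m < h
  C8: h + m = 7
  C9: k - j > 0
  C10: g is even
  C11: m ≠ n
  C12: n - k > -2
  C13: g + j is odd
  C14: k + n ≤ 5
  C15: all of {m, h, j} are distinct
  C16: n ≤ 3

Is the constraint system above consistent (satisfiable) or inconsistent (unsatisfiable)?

Satisfiable

One satisfying assignment is m = 3, n = 2, k = 2, j = 1, h = 4, g = 4.
For the less obvious constraints — constraint 5: k - h = -2; constraint 8: h + m = 7; constraint 9: k - j = 1 — and the others hold by inspection.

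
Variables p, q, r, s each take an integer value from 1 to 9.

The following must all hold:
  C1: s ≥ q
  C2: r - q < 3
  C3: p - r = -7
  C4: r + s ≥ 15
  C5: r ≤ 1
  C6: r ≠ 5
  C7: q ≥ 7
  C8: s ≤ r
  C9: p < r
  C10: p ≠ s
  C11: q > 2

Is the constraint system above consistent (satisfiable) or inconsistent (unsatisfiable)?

From constraints 1 and 7: s ≥ q and q ≥ 7, so s ≥ 7. From constraints 5 and 8: s ≤ r and r ≤ 1, so s ≤ 1. But 1 < 7, so no value of s works.

Unsatisfiable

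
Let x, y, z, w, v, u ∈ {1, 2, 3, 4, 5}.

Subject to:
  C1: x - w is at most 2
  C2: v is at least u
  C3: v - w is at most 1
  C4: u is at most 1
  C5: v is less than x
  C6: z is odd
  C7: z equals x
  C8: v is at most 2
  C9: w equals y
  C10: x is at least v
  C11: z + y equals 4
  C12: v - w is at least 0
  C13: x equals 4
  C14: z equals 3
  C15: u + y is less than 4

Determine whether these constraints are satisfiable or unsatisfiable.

Constraint 14 fixes z = 3 and constraint 13 fixes x = 4, but constraint 7 requires z = x. Since 3 ≠ 4, contradiction.

Unsatisfiable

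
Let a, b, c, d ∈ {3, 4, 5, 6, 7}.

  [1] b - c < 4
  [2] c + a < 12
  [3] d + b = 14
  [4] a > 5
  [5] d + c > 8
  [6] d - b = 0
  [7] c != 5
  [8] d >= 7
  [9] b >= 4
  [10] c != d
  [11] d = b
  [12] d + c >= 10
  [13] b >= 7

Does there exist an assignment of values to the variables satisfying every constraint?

One satisfying assignment is a = 7, b = 7, c = 4, d = 7.
For the less obvious constraints — constraint 1: b - c = 3; constraint 2: c + a = 11; constraint 3: d + b = 14 — and the others hold by inspection.

Satisfiable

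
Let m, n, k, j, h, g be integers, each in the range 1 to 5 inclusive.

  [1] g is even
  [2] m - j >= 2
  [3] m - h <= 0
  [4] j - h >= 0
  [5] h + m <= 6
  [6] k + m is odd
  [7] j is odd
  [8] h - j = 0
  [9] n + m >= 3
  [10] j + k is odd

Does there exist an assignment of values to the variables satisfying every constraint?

Unsatisfiable

Constraints 2, 3, and 4 give h − m ≥ 0, m − j ≥ 2, j − h ≥ 0.
Adding all 3 inequalities: the left sides telescope to 0, and the right sides sum to 0 + 2 + 0 = 2. So 0 ≥ 2, which is false.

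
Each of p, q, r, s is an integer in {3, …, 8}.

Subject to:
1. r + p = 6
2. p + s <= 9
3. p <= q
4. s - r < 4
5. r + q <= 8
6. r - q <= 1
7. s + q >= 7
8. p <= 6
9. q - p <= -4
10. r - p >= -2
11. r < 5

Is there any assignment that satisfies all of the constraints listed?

Unsatisfiable

Constraints 6, 9, and 10 give p − q ≥ 4, q − r ≥ -1, r − p ≥ -2.
Adding all 3 inequalities: the left sides telescope to 0, and the right sides sum to 4 + (-1) + (-2) = 1. So 0 ≥ 1, which is false.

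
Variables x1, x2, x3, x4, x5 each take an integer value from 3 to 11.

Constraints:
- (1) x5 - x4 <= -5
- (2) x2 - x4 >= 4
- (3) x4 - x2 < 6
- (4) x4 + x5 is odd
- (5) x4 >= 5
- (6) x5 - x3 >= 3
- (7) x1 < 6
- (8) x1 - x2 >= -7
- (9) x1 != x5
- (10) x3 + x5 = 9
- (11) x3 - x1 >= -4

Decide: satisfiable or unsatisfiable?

Unsatisfiable

Constraints 1, 2, 6, 8, and 11 give x5 − x3 ≥ 3, x3 − x1 ≥ -4, x1 − x2 ≥ -7, x2 − x4 ≥ 4, x4 − x5 ≥ 5.
Adding all 5 inequalities: the left sides telescope to 0, and the right sides sum to 3 + (-4) + (-7) + 4 + 5 = 1. So 0 ≥ 1, which is false.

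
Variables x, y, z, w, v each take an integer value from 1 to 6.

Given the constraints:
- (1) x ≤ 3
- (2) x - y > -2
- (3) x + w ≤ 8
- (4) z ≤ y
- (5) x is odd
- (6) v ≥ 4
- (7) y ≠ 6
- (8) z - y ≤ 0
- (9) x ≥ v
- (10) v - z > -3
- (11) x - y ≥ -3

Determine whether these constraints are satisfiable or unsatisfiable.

From constraints 6 and 9: x ≥ v and v ≥ 4, so x ≥ 4. From constraint 1: x ≤ 3. But 3 < 4, so no value of x works.

Unsatisfiable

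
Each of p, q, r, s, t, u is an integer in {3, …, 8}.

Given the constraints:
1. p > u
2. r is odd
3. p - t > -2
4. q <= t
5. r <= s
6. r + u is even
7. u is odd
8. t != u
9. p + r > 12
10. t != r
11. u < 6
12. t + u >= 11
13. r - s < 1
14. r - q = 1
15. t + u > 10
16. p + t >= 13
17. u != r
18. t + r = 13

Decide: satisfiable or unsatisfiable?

Satisfiable

Setting (p, q, r, s, t, u) = (8, 4, 5, 7, 8, 3) satisfies everything: constraint 3: p - t = 0; constraint 9: p + r = 13; constraint 12: t + u = 11, and the others follow.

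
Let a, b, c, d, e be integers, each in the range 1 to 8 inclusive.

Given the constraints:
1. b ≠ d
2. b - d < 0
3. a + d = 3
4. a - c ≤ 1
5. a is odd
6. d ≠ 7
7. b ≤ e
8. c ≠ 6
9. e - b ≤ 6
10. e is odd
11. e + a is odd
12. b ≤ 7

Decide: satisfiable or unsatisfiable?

Unsatisfiable

Constraint 10 makes e odd and constraint 5 makes a odd, so e + a must be even. Constraint 11 says e + a is odd — contradiction.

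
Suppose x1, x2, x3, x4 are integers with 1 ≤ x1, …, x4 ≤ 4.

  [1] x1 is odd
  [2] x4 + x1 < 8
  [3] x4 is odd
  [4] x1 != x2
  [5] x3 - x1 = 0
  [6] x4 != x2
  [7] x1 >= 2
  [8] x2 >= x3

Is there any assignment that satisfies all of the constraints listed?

Satisfiable

Setting (x1, x2, x3, x4) = (3, 4, 3, 3) satisfies everything: constraint 1: x1 = 3 is odd; constraint 2: x4 + x1 = 6; constraint 5: x3 - x1 = 0, and the others follow.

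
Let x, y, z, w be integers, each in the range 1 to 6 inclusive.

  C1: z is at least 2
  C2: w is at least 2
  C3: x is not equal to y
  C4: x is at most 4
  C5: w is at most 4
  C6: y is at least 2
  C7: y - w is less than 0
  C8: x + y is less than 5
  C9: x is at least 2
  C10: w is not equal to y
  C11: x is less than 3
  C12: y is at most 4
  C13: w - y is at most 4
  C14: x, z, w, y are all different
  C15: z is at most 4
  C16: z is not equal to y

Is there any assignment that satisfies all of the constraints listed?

Unsatisfiable

Constraints 1, 2, 4, 5, 6, 9, 12, and 15 confine each of x, z, w, y to the 3 values {2, …, 4}.
Constraint 14 requires all 4 of them to be distinct, but only 3 values are available — impossible by the pigeonhole principle.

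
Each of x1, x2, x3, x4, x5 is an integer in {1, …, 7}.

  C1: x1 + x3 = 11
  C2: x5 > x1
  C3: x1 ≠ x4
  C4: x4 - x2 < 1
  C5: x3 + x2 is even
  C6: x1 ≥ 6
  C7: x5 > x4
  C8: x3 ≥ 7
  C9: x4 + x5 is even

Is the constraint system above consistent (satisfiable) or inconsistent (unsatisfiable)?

From constraint 6: x1 ≥ 6. From constraint 8: x3 ≥ 7. Hence x1 + x3 ≥ 13. But constraint 1 requires x1 + x3 = 11, and 11 < 13. Contradiction.

Unsatisfiable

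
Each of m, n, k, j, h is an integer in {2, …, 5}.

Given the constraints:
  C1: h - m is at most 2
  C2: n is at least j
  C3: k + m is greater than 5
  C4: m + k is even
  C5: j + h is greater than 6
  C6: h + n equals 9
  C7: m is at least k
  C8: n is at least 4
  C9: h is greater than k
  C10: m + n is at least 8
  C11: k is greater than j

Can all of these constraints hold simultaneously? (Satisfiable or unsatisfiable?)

Satisfiable

One satisfying assignment is m = 5, n = 4, k = 3, j = 2, h = 5.
For the less obvious constraints — constraint 1: h - m = 0; constraint 3: k + m = 8; constraint 5: j + h = 7 — and the others hold by inspection.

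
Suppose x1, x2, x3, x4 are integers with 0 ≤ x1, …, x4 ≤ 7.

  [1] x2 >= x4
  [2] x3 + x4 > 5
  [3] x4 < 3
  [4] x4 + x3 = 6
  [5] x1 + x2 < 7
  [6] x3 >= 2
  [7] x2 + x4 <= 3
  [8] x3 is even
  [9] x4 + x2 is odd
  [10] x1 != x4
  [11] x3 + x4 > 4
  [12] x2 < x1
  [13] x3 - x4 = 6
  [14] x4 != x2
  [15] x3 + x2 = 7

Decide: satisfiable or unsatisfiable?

Take x1 = 5, x2 = 1, x3 = 6, x4 = 0. Then constraint 2: x3 + x4 = 6; constraint 4: x4 + x3 = 6; constraint 5: x1 + x2 = 6, and every other listed constraint is also met.

Satisfiable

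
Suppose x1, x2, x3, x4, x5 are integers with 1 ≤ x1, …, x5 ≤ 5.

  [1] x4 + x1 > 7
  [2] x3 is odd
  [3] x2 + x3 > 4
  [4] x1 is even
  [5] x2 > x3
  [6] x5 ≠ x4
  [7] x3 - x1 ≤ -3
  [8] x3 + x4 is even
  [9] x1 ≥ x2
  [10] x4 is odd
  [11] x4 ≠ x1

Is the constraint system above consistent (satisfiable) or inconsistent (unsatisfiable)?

One satisfying assignment is x1 = 4, x2 = 4, x3 = 1, x4 = 5, x5 = 2.
For the less obvious constraints — constraint 1: x4 + x1 = 9; constraint 3: x2 + x3 = 5 — and the others hold by inspection.

Satisfiable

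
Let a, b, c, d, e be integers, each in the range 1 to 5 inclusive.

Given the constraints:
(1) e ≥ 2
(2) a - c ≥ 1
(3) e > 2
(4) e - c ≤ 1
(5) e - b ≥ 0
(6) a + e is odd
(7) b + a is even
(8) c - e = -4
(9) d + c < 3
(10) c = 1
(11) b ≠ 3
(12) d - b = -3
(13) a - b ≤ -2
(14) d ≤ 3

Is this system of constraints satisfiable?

Constraints 2, 4, 5, and 13 give a − c ≥ 1, c − e ≥ -1, e − b ≥ 0, b − a ≥ 2.
Adding all 4 inequalities: the left sides telescope to 0, and the right sides sum to 1 + (-1) + 0 + 2 = 2. So 0 ≥ 2, which is false.

Unsatisfiable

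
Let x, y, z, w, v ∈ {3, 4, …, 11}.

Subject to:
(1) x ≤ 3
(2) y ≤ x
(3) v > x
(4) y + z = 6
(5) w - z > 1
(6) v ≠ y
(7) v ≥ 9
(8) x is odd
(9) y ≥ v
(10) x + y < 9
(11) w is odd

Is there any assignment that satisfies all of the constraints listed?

Unsatisfiable

From constraints 7 and 9: y ≥ v and v ≥ 9, so y ≥ 9. From constraints 1 and 2: y ≤ x and x ≤ 3, so y ≤ 3. But 3 < 9, so no value of y works.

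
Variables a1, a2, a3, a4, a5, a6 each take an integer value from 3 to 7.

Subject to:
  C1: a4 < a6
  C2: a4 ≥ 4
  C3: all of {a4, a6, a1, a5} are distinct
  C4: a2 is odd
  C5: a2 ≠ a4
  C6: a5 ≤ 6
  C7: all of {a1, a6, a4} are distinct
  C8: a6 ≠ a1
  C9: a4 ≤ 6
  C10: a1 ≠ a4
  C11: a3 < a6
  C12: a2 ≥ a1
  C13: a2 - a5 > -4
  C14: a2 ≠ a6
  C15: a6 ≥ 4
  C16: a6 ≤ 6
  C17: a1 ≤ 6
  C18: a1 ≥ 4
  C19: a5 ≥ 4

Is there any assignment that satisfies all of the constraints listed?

Constraints 2, 6, 9, 15, 16, 17, 18, and 19 confine each of a4, a6, a1, a5 to the 3 values {4, …, 6}.
Constraint 3 requires all 4 of them to be distinct, but only 3 values are available — impossible by the pigeonhole principle.

Unsatisfiable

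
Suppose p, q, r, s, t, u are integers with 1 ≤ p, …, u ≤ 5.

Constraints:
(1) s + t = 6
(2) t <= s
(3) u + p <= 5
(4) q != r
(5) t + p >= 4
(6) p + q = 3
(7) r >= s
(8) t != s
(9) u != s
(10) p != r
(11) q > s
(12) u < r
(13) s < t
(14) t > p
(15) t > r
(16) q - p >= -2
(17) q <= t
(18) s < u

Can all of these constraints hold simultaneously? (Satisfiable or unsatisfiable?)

Unsatisfiable

Constraints 2, 12, 15, and 18 give u < r, r < t, t ≤ s, s < u. Chaining: u < r < t ≤ s < u, which forces u < u — impossible.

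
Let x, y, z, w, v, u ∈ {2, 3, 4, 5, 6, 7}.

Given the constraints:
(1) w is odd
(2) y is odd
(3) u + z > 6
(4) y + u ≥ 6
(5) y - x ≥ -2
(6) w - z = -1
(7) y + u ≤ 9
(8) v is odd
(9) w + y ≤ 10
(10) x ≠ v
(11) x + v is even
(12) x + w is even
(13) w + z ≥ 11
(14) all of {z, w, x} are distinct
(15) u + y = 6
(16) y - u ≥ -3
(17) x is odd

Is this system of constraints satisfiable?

Satisfiable

One satisfying assignment is x = 3, y = 3, z = 6, w = 5, v = 7, u = 3.
For the less obvious constraints — constraint 3: u + z = 9; constraint 4: y + u = 6; constraint 5: y - x = 0 — and the others hold by inspection.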